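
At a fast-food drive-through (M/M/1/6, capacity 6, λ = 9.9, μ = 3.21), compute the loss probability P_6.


ρ = λ/μ = 9.9/3.21 = 3.0841
P_K = (1−ρ)ρ^K/(1−ρ^(K+1)) = (-2.0841·860.559638)/(1 − 2654.062436)
= -1793.502798/-2653.062436 = 0.676012

Final: 0.676012


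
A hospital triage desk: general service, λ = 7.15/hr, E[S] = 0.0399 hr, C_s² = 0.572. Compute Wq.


ρ = λ·E[S] = 7.15·0.0399 = 0.2853
E[S²] = E[S]²(1+C_s²) = 0.0399²·(1+0.572) = 0.002503
Wq = λ·E[S²]/(2(1−ρ)) = 7.15·0.002503/(2·0.7147) = 0.01252 hr

Final: 0.01252 hr


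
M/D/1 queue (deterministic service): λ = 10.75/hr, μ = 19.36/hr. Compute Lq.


ρ = 10.75/19.36 = 0.5553
M/D/1: Lq = ρ²/(2(1−ρ)) = 0.3083/(2·0.4447) = 0.34664

Final: 0.34664


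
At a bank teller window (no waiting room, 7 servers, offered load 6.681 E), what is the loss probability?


B(c,a) = (a^c/c!) / Σ_{k=0}^{c} a^k/k!
a^7/7! = 117.885331
Σ terms (k=0..7): 1.00000 + 6.68100 + 22.31788 + 49.70192 + 83.01463 + 110.92415 + 123.51404 + 117.88533 = 515.038955
B = 117.885331/515.038955 = 0.228886

Final: 0.228886


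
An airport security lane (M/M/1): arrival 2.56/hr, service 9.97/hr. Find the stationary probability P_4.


ρ = 2.56/9.97 = 0.2568
P_n = (1−ρ)·ρ^n = (1 − 0.2568)·0.2568^4 = 0.7432·0.004347 = 0.003231

Final: 0.003231


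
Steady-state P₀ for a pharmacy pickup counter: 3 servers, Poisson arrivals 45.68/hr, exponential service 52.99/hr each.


a = λ/μ = 45.68/52.99 = 0.8620; ρ = a/c = 0.2873
Σ_{k=0}^{2} a^k/k! (terms k=0..2) = 1.00000 + 0.86205 + 0.37156 = 2.23361
Tail: a^3/(3!(1−ρ)) = 0.64061/(6·0.7127) = 0.14982
P₀ = 1/(2.23361 + 0.14982) = 1/2.38343 = 0.419563

Final: 0.419563


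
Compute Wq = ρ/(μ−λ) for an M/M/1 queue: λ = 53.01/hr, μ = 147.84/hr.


ρ = 53.01/147.84 = 0.3586
Wq = ρ/(μ−λ) = 0.3586/(147.84 − 53.01) = 0.3586/94.83 = 0.003781 hr

Final: 0.003781 hr


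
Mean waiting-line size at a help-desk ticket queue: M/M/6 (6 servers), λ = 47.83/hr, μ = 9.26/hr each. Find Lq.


a = λ/μ = 5.1652; ρ = a/6 = 0.8609
P₀ = 0.003421
Lq = P₀·a^c·ρ / (c!·(1−ρ)²) = 0.003421·18990.49850·0.8609/(720·0.01936)
= 4.01245

Final: 4.01245


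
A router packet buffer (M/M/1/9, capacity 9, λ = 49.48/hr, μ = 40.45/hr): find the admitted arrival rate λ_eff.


ρ = 1.2232; P_K = (1−ρ)ρ^9/(1−ρ^10) = 0.210571
λ_eff = λ(1 − P_K) = 49.48·(1 − 0.210571) = 49.48·0.789429 = 39.0610 /hr

Final: 39.0610 /hr


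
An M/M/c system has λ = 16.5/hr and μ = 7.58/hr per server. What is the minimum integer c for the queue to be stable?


Stability requires cμ > λ ⇔ c > λ/μ.
λ/μ = 16.5/7.58 = 2.1768
Minimum integer c = ⌊2.1768⌋ + 1 = 3
Check: 3·7.58 = 22.74 > 16.5, while 2·7.58 = 15.16 ≤ 16.5

Final: 3 servers


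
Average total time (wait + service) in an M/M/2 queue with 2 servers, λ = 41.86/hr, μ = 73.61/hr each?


a = 0.5687; ρ = 0.2843; P₀ = 0.557224
Lq = P₀·a^c·ρ/(c!(1−ρ)²) = 0.05002
Wq = Lq/λ = 0.05002/41.86 = 0.001195 hr
W = Wq + 1/μ = 0.001195 + 0.01359 = 0.01478 hr

Final: 0.01478 hr


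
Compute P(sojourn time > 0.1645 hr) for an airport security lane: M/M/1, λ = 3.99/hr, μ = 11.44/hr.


W ~ Exponential(μ−λ) for M/M/1.
μ − λ = 11.44 − 3.99 = 7.4500
P(W > t) = e^{−(μ−λ)t} = e^{−1.2255} = 0.293604

Final: 0.293604


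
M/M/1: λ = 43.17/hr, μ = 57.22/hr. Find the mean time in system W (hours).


W = 1/(μ−λ) = 1/(57.22 − 43.17) = 1/14.05 = 0.07117 hr

Final: 0.07117 hr


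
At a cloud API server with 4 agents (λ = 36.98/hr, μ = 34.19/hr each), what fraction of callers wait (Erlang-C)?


a = λ/μ = 1.0816; ρ = a/4 = 0.2704
P₀ = 0.338343 (from M/M/c formula)
C(c,a) = [a^c/(c!(1−ρ))]·P₀ = [1.36858/(24·0.7296)]·0.338343
= 0.07816·0.338343 = 0.026444

Final: 0.026444


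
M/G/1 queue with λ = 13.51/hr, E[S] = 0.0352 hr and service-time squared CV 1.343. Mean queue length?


ρ = λ·E[S] = 13.51·0.0352 = 0.4756
Lq = ρ²(1+C_s²)/(2(1−ρ)) = 0.2261·(1+1.343)/(2·0.5244)
= 0.2261·2.3430/1.0489 = 0.50517

Final: 0.50517


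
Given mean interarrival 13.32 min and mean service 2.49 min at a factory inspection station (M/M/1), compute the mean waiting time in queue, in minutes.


λ = 60/13.32 = 4.5045 /hr
μ = 60/2.49 = 24.0964 /hr
ρ = λ/μ = 4.5045/24.0964 = 0.1869
Wq = ρ/(μ−λ) = 0.1869/(24.0964−4.5045) = 0.009542 hr
In minutes: 0.009542·60 = 0.5725 min

Final: 0.5725 min


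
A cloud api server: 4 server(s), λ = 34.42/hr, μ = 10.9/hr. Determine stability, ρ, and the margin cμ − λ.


Total capacity cμ = 4·10.9 = 43.60/hr
ρ = λ/(cμ) = 34.42/43.60 = 0.7894
Stable ⇔ ρ < 1: YES
Spare capacity = cμ − λ = 43.60 − 34.42 = 9.18/hr

Final: ρ = 0.7894; stable; margin = 9.18/hr


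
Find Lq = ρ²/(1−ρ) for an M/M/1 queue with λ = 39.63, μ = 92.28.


ρ = 39.63/92.28 = 0.4295
Lq = ρ²/(1−ρ) = 0.1844/0.5705 = 0.3233

Final: 0.3233


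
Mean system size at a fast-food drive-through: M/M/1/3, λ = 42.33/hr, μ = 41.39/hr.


ρ = 42.33/41.39 = 1.0227
L = ρ[1 − (K+1)ρ^K + Kρ^(K+1)] / [(1−ρ)(1−ρ^(K+1))]
Numerator: 1.0227·(1 − 4·1.069691 + 3·1.093985) = 0.003262
Denominator: (-0.02271)·(-0.093985) = 0.002134
L = 0.003262/0.002134 = 1.5281

Final: 1.5281


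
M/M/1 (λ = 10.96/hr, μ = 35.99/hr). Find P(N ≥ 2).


ρ = 10.96/35.99 = 0.3045
P(N ≥ n) = ρ^n = 0.3045^2 = 0.092738

Final: 0.092738


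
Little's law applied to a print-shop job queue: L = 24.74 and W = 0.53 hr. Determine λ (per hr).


λ = L/W = 24.74/0.53 = 46.6792 /hr

Final: 46.6792 /hr


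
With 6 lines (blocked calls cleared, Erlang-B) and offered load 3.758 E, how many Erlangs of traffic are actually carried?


B(6,3.758) = 0.099969 (Erlang-B)
Carried load = a(1 − B) = 3.758·(1 − 0.099969) = 3.758·0.900031 = 3.3823 E

Final: 3.3823 Erlangs


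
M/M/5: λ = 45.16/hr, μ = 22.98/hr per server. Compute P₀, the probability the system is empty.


a = λ/μ = 45.16/22.98 = 1.9652; ρ = a/c = 0.3930
Σ_{k=0}^{4} a^k/k! (terms k=0..4) = 1.00000 + 1.96519 + 1.93098 + 1.26491 + 0.62145 = 6.78253
Tail: a^5/(5!(1−ρ)) = 29.31025/(120·0.6070) = 0.40242
P₀ = 1/(6.78253 + 0.40242) = 1/7.18494 = 0.139180

Final: 0.139180


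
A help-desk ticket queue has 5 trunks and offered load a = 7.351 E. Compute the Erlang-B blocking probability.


B(c,a) = (a^c/c!) / Σ_{k=0}^{c} a^k/k!
a^5/5! = 178.875503
Σ terms (k=0..5): 1.00000 + 7.35100 + 27.01860 + 66.20458 + 121.66746 + 178.87550 = 402.117143
B = 178.875503/402.117143 = 0.444834

Final: 0.444834


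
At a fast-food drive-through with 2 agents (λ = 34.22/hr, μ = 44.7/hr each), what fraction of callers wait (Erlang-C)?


a = λ/μ = 0.7655; ρ = a/2 = 0.3828
P₀ = 0.446368 (from M/M/c formula)
C(c,a) = [a^c/(c!(1−ρ))]·P₀ = [0.58606/(2·0.6172)]·0.446368
= 0.47476·0.446368 = 0.211916

Final: 0.211916


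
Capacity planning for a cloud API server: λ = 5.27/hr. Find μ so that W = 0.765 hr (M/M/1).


W = 1/(μ−λ) ⇒ μ − λ = 1/W = 1/0.765 = 1.3072
μ = λ + 1/W = 5.27 + 1.3072 = 6.5772 per hr

Final: 6.5772 /hr


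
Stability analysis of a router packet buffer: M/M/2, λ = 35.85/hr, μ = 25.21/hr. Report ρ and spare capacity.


Total capacity cμ = 2·25.21 = 50.42/hr
ρ = λ/(cμ) = 35.85/50.42 = 0.7110
Stable ⇔ ρ < 1: YES
Spare capacity = cμ − λ = 50.42 − 35.85 = 14.57/hr

Final: ρ = 0.7110; stable; margin = 14.57/hr


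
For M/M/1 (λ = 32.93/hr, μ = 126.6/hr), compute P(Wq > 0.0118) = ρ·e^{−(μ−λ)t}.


ρ = 32.93/126.6 = 0.2601
P(Wq > t) = ρ·e^{−(μ−λ)t} = 0.2601·e^{−1.1053}
= 0.2601·0.331110 = 0.086125

Final: 0.086125


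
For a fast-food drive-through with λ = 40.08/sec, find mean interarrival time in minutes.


Mean interarrival time = 1/λ = 1/40.08 second = 0.02495 second
In minutes: 0.02495 × 0.0166667 = 0.0004158 min

Final: 0.0004158 min


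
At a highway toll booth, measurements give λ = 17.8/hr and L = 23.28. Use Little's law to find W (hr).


W = L/λ = 23.28/17.8 = 1.3079 hr

Final: 1.3079 hr


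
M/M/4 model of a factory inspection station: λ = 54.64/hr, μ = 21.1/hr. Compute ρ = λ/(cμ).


ρ = λ/(cμ) = 54.64/(4·21.1) = 54.64/84.40 = 0.6474

Final: 0.6474


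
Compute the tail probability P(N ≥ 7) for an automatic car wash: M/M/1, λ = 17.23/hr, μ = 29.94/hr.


ρ = 17.23/29.94 = 0.5755
P(N ≥ n) = ρ^n = 0.5755^7 = 0.020904

Final: 0.020904


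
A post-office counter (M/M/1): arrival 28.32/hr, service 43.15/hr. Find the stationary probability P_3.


ρ = 28.32/43.15 = 0.6563
P_n = (1−ρ)·ρ^n = (1 − 0.6563)·0.6563^3 = 0.3437·0.282708 = 0.097162

Final: 0.097162


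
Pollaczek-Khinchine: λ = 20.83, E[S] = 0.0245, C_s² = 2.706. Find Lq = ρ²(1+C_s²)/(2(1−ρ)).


ρ = λ·E[S] = 20.83·0.0245 = 0.5103
Lq = ρ²(1+C_s²)/(2(1−ρ)) = 0.2604·(1+2.706)/(2·0.4897)
= 0.2604·3.7060/0.9793 = 0.98557

Final: 0.98557


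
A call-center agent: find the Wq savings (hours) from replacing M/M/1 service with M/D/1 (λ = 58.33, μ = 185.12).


ρ = 58.33/185.12 = 0.3151
Wq(M/M/1) = ρ/(μ−λ) = 0.3151/126.79 = 0.002485 hr
Wq(M/D/1) = ρ/(2(μ−λ)) = 0.001243 hr
Savings = 0.002485 − 0.001243 = 0.001243 hr

Final: 0.001243 hr


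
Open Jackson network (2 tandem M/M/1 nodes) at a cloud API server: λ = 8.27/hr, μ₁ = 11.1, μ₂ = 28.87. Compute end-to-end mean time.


Each node sees arrival rate λ = 8.27/hr (tandem ⇒ throughput preserved).
W₁ = 1/(μ₁−λ) = 1/(11.1−8.27) = 0.35336 hr
W₂ = 1/(μ₂−λ) = 1/(28.87−8.27) = 0.04854 hr
W_total = W₁ + W₂ = 0.35336 + 0.04854 = 0.40190 hr

Final: 0.40190 hr


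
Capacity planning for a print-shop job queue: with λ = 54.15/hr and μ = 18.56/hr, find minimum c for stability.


Stability requires cμ > λ ⇔ c > λ/μ.
λ/μ = 54.15/18.56 = 2.9176
Minimum integer c = ⌊2.9176⌋ + 1 = 3
Check: 3·18.56 = 55.68 > 54.15, while 2·18.56 = 37.12 ≤ 54.15

Final: 3 servers


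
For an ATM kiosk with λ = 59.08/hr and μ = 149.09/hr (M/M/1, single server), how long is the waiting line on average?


ρ = 59.08/149.09 = 0.3963
Lq = ρ²/(1−ρ) = 0.1570/0.6037 = 0.2601

Final: 0.2601


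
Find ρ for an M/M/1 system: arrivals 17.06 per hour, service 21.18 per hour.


ρ = λ/μ = 17.06/21.18 = 0.8055

Final: 0.8055


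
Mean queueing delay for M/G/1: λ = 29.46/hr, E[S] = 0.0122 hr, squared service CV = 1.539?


ρ = λ·E[S] = 29.46·0.0122 = 0.3594
E[S²] = E[S]²(1+C_s²) = 0.0122²·(1+1.539) = 0.0003779
Wq = λ·E[S²]/(2(1−ρ)) = 29.46·0.0003779/(2·0.6406) = 0.008690 hr

Final: 0.008690 hr


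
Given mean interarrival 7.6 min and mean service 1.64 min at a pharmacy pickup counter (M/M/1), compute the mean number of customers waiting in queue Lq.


λ = 60/7.6 = 7.8947 /hr
μ = 60/1.64 = 36.5854 /hr
ρ = λ/μ = 7.8947/36.5854 = 0.2158
Lq = ρ²/(1−ρ) = 0.04657/0.7842 = 0.05938

Final: 0.05938


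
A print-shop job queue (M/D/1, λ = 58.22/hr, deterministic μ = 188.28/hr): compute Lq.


ρ = 58.22/188.28 = 0.3092
M/D/1: Lq = ρ²/(2(1−ρ)) = 0.09562/(2·0.6908) = 0.06921

Final: 0.06921


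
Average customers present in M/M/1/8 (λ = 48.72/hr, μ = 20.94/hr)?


ρ = 48.72/20.94 = 2.3266
L = ρ[1 − (K+1)ρ^K + Kρ^(K+1)] / [(1−ρ)(1−ρ^(K+1))]
Numerator: 2.3266·(1 − 9·858.706634 + 8·1997.907699) = 19208.574015
Denominator: (-1.3266)·(-1996.907699) = 2649.192736
L = 19208.574015/2649.192736 = 7.2507

Final: 7.2507


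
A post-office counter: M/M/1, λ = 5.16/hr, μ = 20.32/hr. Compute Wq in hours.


ρ = 5.16/20.32 = 0.2539
Wq = ρ/(μ−λ) = 0.2539/(20.32 − 5.16) = 0.2539/15.16 = 0.01675 hr

Final: 0.01675 hr


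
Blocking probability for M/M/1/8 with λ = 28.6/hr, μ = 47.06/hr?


ρ = λ/μ = 28.6/47.06 = 0.6077
P_K = (1−ρ)ρ^K/(1−ρ^(K+1)) = (0.3923·0.018609)/(1 − 0.011309)
= 0.007299/0.988691 = 0.007383

Final: 0.007383


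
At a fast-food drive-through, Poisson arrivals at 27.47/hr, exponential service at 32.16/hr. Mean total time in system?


W = 1/(μ−λ) = 1/(32.16 − 27.47) = 1/4.69 = 0.2132 hr

Final: 0.2132 hr


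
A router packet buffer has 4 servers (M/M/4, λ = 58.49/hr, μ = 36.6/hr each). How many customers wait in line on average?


a = λ/μ = 1.5981; ρ = a/4 = 0.3995
P₀ = 0.199687
Lq = P₀·a^c·ρ / (c!·(1−ρ)²) = 0.199687·6.52232·0.3995/(24·0.36057)
= 0.06013

Final: 0.06013


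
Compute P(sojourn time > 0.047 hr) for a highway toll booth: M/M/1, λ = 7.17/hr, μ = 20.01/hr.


W ~ Exponential(μ−λ) for M/M/1.
μ − λ = 20.01 − 7.17 = 12.8400
P(W > t) = e^{−(μ−λ)t} = e^{−0.6035} = 0.546905

Final: 0.546905


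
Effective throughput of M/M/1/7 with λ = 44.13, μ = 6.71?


ρ = 6.5768; P_K = (1−ρ)ρ^7/(1−ρ^8) = 0.847949
λ_eff = λ(1 − P_K) = 44.13·(1 − 0.847949) = 44.13·0.152051 = 6.7100 /hr

Final: 6.7100 /hr


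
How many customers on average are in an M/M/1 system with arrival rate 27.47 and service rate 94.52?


ρ = λ/μ = 27.47/94.52 = 0.2906
L = ρ/(1−ρ) = 0.2906/(1 − 0.2906) = 0.2906/0.7094 = 0.4097

Final: 0.4097


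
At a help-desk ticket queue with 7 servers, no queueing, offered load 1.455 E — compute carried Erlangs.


B(7,1.455) = 0.0006394 (Erlang-B)
Carried load = a(1 − B) = 1.455·(1 − 0.0006394) = 1.455·0.999361 = 1.4541 E

Final: 1.4541 Erlangs


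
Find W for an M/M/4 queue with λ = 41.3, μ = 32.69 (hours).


a = 1.2634; ρ = 0.3158; P₀ = 0.281476
Lq = P₀·a^c·ρ/(c!(1−ρ)²) = 0.02016
Wq = Lq/λ = 0.02016/41.3 = 0.0004882 hr
W = Wq + 1/μ = 0.0004882 + 0.03059 = 0.03108 hr

Final: 0.03108 hr


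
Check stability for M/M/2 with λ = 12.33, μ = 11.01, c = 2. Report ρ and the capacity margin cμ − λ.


Total capacity cμ = 2·11.01 = 22.02/hr
ρ = λ/(cμ) = 12.33/22.02 = 0.5599
Stable ⇔ ρ < 1: YES
Spare capacity = cμ − λ = 22.02 − 12.33 = 9.69/hr

Final: ρ = 0.5599; stable; margin = 9.69/hr


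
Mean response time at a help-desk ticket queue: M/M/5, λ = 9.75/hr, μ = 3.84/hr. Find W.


a = 2.5391; ρ = 0.5078; P₀ = 0.076869
Lq = P₀·a^c·ρ/(c!(1−ρ)²) = 0.14170
Wq = Lq/λ = 0.14170/9.75 = 0.01453 hr
W = Wq + 1/μ = 0.01453 + 0.26042 = 0.27495 hr

Final: 0.27495 hr


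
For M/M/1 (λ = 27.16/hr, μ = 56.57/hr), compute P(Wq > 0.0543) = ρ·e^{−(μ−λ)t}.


ρ = 27.16/56.57 = 0.4801
P(Wq > t) = ρ·e^{−(μ−λ)t} = 0.4801·e^{−1.5970}
= 0.4801·0.202511 = 0.097228

Final: 0.097228


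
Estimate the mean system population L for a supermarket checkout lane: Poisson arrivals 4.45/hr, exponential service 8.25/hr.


ρ = λ/μ = 4.45/8.25 = 0.5394
L = ρ/(1−ρ) = 0.5394/(1 − 0.5394) = 0.5394/0.4606 = 1.1711

Final: 1.1711


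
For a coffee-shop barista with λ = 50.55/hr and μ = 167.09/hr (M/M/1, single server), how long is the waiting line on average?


ρ = 50.55/167.09 = 0.3025
Lq = ρ²/(1−ρ) = 0.09153/0.6975 = 0.1312

Final: 0.1312


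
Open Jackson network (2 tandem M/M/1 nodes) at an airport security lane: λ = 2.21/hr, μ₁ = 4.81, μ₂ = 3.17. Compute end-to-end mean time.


Each node sees arrival rate λ = 2.21/hr (tandem ⇒ throughput preserved).
W₁ = 1/(μ₁−λ) = 1/(4.81−2.21) = 0.38462 hr
W₂ = 1/(μ₂−λ) = 1/(3.17−2.21) = 1.04167 hr
W_total = W₁ + W₂ = 0.38462 + 1.04167 = 1.42628 hr

Final: 1.42628 hr


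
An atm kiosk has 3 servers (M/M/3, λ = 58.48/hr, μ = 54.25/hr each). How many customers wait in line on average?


a = λ/μ = 1.0780; ρ = a/3 = 0.3593
P₀ = 0.335026
Lq = P₀·a^c·ρ / (c!·(1−ρ)²) = 0.335026·1.25263·0.3593/(6·0.41047)
= 0.06123

Final: 0.06123


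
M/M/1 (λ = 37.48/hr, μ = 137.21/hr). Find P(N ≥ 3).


ρ = 37.48/137.21 = 0.2732
P(N ≥ n) = ρ^n = 0.2732^3 = 0.020382

Final: 0.020382


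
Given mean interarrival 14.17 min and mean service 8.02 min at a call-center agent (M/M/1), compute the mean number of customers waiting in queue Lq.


λ = 60/14.17 = 4.2343 /hr
μ = 60/8.02 = 7.4813 /hr
ρ = λ/μ = 4.2343/7.4813 = 0.5660
Lq = ρ²/(1−ρ) = 0.3203/0.4340 = 0.7381

Final: 0.7381


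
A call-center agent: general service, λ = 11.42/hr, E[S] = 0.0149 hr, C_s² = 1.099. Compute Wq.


ρ = λ·E[S] = 11.42·0.0149 = 0.1702
E[S²] = E[S]²(1+C_s²) = 0.0149²·(1+1.099) = 0.0004660
Wq = λ·E[S²]/(2(1−ρ)) = 11.42·0.0004660/(2·0.8298) = 0.003206 hr

Final: 0.003206 hr


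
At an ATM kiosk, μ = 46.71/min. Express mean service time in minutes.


Mean service time = 1/μ = 1/46.71 minute = 0.02141 minute
In minutes: 0.02141 × 1 = 0.02141 min

Final: 0.02141 min


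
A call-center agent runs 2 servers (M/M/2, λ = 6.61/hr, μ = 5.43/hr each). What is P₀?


a = λ/μ = 6.61/5.43 = 1.2173; ρ = a/c = 0.6087
Σ_{k=0}^{1} a^k/k! (terms k=0..1) = 1.00000 + 1.21731 = 2.21731
Tail: a^2/(2!(1−ρ)) = 1.48185/(2·0.3913) = 1.89328
P₀ = 1/(2.21731 + 1.89328) = 1/4.11059 = 0.243274

Final: 0.243274


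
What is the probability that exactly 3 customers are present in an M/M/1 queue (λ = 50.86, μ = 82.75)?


ρ = 50.86/82.75 = 0.6146
P_n = (1−ρ)·ρ^n = (1 − 0.6146)·0.6146^3 = 0.3854·0.232180 = 0.089477

Final: 0.089477


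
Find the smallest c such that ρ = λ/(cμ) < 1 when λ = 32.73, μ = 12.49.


Stability requires cμ > λ ⇔ c > λ/μ.
λ/μ = 32.73/12.49 = 2.6205
Minimum integer c = ⌊2.6205⌋ + 1 = 3
Check: 3·12.49 = 37.47 > 32.73, while 2·12.49 = 24.98 ≤ 32.73

Final: 3 servers


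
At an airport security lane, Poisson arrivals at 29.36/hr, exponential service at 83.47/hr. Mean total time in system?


W = 1/(μ−λ) = 1/(83.47 − 29.36) = 1/54.11 = 0.01848 hr

Final: 0.01848 hr


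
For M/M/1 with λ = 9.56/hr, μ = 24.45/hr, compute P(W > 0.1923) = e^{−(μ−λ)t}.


W ~ Exponential(μ−λ) for M/M/1.
μ − λ = 24.45 − 9.56 = 14.8900
P(W > t) = e^{−(μ−λ)t} = e^{−2.8633} = 0.057077

Final: 0.057077


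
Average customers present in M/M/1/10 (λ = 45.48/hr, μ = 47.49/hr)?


ρ = 45.48/47.49 = 0.9577
L = ρ[1 − (K+1)ρ^K + Kρ^(K+1)] / [(1−ρ)(1−ρ^(K+1))]
Numerator: 0.9577·(1 − 11·0.648908 + 10·0.621443) = 0.073209
Denominator: (0.04232)·(0.378557) = 0.016022
L = 0.073209/0.016022 = 4.5692

Final: 4.5692


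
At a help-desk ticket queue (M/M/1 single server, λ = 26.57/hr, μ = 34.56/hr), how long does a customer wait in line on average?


ρ = 26.57/34.56 = 0.7688
Wq = ρ/(μ−λ) = 0.7688/(34.56 − 26.57) = 0.7688/7.99 = 0.09622 hr

Final: 0.09622 hr


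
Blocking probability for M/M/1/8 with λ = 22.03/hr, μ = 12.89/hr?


ρ = λ/μ = 22.03/12.89 = 1.7091
P_K = (1−ρ)ρ^K/(1−ρ^(K+1)) = (-0.7091·72.793506)/(1 − 124.409693)
= -51.616187/-123.409693 = 0.418251

Final: 0.418251


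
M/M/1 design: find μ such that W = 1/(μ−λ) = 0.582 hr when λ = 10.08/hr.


W = 1/(μ−λ) ⇒ μ − λ = 1/W = 1/0.582 = 1.7182
μ = λ + 1/W = 10.08 + 1.7182 = 11.7982 per hr

Final: 11.7982 /hr


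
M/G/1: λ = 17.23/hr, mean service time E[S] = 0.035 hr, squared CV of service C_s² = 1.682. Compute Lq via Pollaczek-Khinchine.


ρ = λ·E[S] = 17.23·0.035 = 0.6031
Lq = ρ²(1+C_s²)/(2(1−ρ)) = 0.3637·(1+1.682)/(2·0.3969)
= 0.3637·2.6820/0.7939 = 1.22857

Final: 1.22857


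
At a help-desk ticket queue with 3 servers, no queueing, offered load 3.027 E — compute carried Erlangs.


B(3,3.027) = 0.349377 (Erlang-B)
Carried load = a(1 − B) = 3.027·(1 − 0.349377) = 3.027·0.650623 = 1.9694 E

Final: 1.9694 Erlangs


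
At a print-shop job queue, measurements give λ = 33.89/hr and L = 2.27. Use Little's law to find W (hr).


W = L/λ = 2.27/33.89 = 0.06698 hr

Final: 0.06698 hr


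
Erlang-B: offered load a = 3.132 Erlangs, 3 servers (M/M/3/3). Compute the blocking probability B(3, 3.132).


B(c,a) = (a^c/c!) / Σ_{k=0}^{c} a^k/k!
a^3/3! = 5.120519
Σ terms (k=0..3): 1.00000 + 3.13200 + 4.90471 + 5.12052 = 14.157231
B = 5.120519/14.157231 = 0.361689

Final: 0.361689


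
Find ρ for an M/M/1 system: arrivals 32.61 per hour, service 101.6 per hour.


ρ = λ/μ = 32.61/101.6 = 0.3210

Final: 0.3210


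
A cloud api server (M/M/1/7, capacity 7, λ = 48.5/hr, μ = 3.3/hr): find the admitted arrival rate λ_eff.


ρ = 14.6970; P_K = (1−ρ)ρ^7/(1−ρ^8) = 0.931959
λ_eff = λ(1 − P_K) = 48.5·(1 − 0.931959) = 48.5·0.068041 = 3.3000 /hr

Final: 3.3000 /hr


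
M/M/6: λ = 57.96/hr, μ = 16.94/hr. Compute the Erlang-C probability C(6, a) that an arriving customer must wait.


a = λ/μ = 3.4215; ρ = a/6 = 0.5702
P₀ = 0.031493 (from M/M/c formula)
C(c,a) = [a^c/(c!(1−ρ))]·P₀ = [1604.31567/(720·0.4298)]·0.031493
= 5.18489·0.031493 = 0.163288

Final: 0.163288


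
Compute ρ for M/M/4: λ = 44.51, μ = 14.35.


ρ = λ/(cμ) = 44.51/(4·14.35) = 44.51/57.40 = 0.7754

Final: 0.7754


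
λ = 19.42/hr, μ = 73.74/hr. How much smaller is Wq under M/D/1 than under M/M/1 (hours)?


ρ = 19.42/73.74 = 0.2634
Wq(M/M/1) = ρ/(μ−λ) = 0.2634/54.32 = 0.004848 hr
Wq(M/D/1) = ρ/(2(μ−λ)) = 0.002424 hr
Savings = 0.004848 − 0.002424 = 0.002424 hr

Final: 0.002424 hr


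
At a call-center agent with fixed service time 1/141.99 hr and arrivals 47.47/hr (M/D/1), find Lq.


ρ = 47.47/141.99 = 0.3343
M/D/1: Lq = ρ²/(2(1−ρ)) = 0.1118/(2·0.6657) = 0.08395

Final: 0.08395


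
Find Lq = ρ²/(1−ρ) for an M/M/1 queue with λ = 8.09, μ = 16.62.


ρ = 8.09/16.62 = 0.4868
Lq = ρ²/(1−ρ) = 0.2369/0.5132 = 0.4617

Final: 0.4617


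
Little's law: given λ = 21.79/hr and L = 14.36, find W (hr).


W = L/λ = 14.36/21.79 = 0.6590 hr

Final: 0.6590 hr


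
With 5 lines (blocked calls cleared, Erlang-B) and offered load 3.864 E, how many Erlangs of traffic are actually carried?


B(5,3.864) = 0.186875 (Erlang-B)
Carried load = a(1 − B) = 3.864·(1 − 0.186875) = 3.864·0.813125 = 3.1419 E

Final: 3.1419 Erlangs


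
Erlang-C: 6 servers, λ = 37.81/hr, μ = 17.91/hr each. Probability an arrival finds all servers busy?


a = λ/μ = 2.1111; ρ = a/6 = 0.3519
P₀ = 0.120855 (from M/M/c formula)
C(c,a) = [a^c/(c!(1−ρ))]·P₀ = [88.52513/(720·0.6481)]·0.120855
= 0.18970·0.120855 = 0.022926

Final: 0.022926


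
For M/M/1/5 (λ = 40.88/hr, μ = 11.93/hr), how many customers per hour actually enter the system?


ρ = 3.4267; P_K = (1−ρ)ρ^5/(1−ρ^6) = 0.708608
λ_eff = λ(1 − P_K) = 40.88·(1 − 0.708608) = 40.88·0.291392 = 11.9121 /hr

Final: 11.9121 /hr


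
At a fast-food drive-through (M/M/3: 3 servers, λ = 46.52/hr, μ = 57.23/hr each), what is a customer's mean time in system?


a = 0.8129; ρ = 0.2710; P₀ = 0.441303
Lq = P₀·a^c·ρ/(c!(1−ρ)²) = 0.02014
Wq = Lq/λ = 0.02014/46.52 = 0.0004329 hr
W = Wq + 1/μ = 0.0004329 + 0.01747 = 0.01791 hr

Final: 0.01791 hr


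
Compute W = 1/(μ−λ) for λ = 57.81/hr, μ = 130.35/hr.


W = 1/(μ−λ) = 1/(130.35 − 57.81) = 1/72.54 = 0.01379 hr

Final: 0.01379 hr


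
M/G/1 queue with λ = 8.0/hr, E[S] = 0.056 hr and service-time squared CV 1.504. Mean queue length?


ρ = λ·E[S] = 8.0·0.056 = 0.4480
Lq = ρ²(1+C_s²)/(2(1−ρ)) = 0.2007·(1+1.504)/(2·0.5520)
= 0.2007·2.5040/1.1040 = 0.45522

Final: 0.45522


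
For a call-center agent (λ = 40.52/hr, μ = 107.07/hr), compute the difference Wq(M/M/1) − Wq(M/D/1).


ρ = 40.52/107.07 = 0.3784
Wq(M/M/1) = ρ/(μ−λ) = 0.3784/66.55 = 0.005687 hr
Wq(M/D/1) = ρ/(2(μ−λ)) = 0.002843 hr
Savings = 0.005687 − 0.002843 = 0.002843 hr

Final: 0.002843 hr


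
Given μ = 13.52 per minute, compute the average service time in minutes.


Mean service time = 1/μ = 1/13.52 minute = 0.07396 minute
In minutes: 0.07396 × 1 = 0.07396 min

Final: 0.07396 min


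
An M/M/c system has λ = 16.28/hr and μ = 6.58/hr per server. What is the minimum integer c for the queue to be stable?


Stability requires cμ > λ ⇔ c > λ/μ.
λ/μ = 16.28/6.58 = 2.4742
Minimum integer c = ⌊2.4742⌋ + 1 = 3
Check: 3·6.58 = 19.74 > 16.28, while 2·6.58 = 13.16 ≤ 16.28

Final: 3 servers


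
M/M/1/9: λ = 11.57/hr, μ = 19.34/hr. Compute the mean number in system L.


ρ = 11.57/19.34 = 0.5982
L = ρ[1 − (K+1)ρ^K + Kρ^(K+1)] / [(1−ρ)(1−ρ^(K+1))]
Numerator: 0.5982·(1 − 10·0.009815 + 9·0.005872) = 0.571139
Denominator: (0.4018)·(0.994128) = 0.399399
L = 0.571139/0.399399 = 1.4300

Final: 1.4300


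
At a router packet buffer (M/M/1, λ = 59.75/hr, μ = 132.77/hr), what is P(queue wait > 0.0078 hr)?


ρ = 59.75/132.77 = 0.4500
P(Wq > t) = ρ·e^{−(μ−λ)t} = 0.4500·e^{−0.5696}
= 0.4500·0.565777 = 0.254614

Final: 0.254614


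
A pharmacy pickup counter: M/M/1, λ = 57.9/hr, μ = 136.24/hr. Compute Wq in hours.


ρ = 57.9/136.24 = 0.4250
Wq = ρ/(μ−λ) = 0.4250/(136.24 − 57.9) = 0.4250/78.34 = 0.005425 hr

Final: 0.005425 hr


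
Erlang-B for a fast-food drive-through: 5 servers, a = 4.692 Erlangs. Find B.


B(c,a) = (a^c/c!) / Σ_{k=0}^{c} a^k/k!
a^5/5! = 18.949981
Σ terms (k=0..5): 1.00000 + 4.69200 + 11.00743 + 17.21562 + 20.19393 + 18.94998 = 73.058963
B = 18.949981/73.058963 = 0.259379

Final: 0.259379


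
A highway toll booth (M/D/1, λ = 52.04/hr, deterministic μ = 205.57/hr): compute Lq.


ρ = 52.04/205.57 = 0.2531
M/D/1: Lq = ρ²/(2(1−ρ)) = 0.06408/(2·0.7469) = 0.04290

Final: 0.04290


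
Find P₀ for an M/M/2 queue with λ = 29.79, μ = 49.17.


a = λ/μ = 29.79/49.17 = 0.6059; ρ = a/c = 0.3029
Σ_{k=0}^{1} a^k/k! (terms k=0..1) = 1.00000 + 0.60586 = 1.60586
Tail: a^2/(2!(1−ρ)) = 0.36706/(2·0.6971) = 0.26329
P₀ = 1/(1.60586 + 0.26329) = 1/1.86915 = 0.535004

Final: 0.535004


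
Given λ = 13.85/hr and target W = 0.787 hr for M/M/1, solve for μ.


W = 1/(μ−λ) ⇒ μ − λ = 1/W = 1/0.787 = 1.2706
μ = λ + 1/W = 13.85 + 1.2706 = 15.1206 per hr

Final: 15.1206 /hr


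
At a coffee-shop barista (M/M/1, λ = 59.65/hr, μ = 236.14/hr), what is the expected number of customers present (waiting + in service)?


ρ = λ/μ = 59.65/236.14 = 0.2526
L = ρ/(1−ρ) = 0.2526/(1 − 0.2526) = 0.2526/0.7474 = 0.3380

Final: 0.3380


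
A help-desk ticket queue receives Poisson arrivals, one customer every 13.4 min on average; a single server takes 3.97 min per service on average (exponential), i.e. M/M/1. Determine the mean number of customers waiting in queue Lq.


λ = 60/13.4 = 4.4776 /hr
μ = 60/3.97 = 15.1134 /hr
ρ = λ/μ = 4.4776/15.1134 = 0.2963
Lq = ρ²/(1−ρ) = 0.08778/0.7037 = 0.1247

Final: 0.1247


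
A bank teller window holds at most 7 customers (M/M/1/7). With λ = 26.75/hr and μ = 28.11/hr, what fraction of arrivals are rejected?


ρ = λ/μ = 26.75/28.11 = 0.9516
P_K = (1−ρ)ρ^K/(1−ρ^(K+1)) = (0.04838·0.706709)/(1 − 0.672517)
= 0.034192/0.327483 = 0.104407

Final: 0.104407


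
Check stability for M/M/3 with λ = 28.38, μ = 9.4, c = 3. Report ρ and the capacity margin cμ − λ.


Total capacity cμ = 3·9.4 = 28.20/hr
ρ = λ/(cμ) = 28.38/28.20 = 1.0064
Stable ⇔ ρ < 1: NO
Spare capacity = cμ − λ = 28.20 − 28.38 = -0.18/hr

Final: ρ = 1.0064; unstable; margin = -0.18/hr


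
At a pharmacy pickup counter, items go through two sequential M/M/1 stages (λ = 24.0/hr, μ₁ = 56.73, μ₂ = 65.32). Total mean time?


Each node sees arrival rate λ = 24.0/hr (tandem ⇒ throughput preserved).
W₁ = 1/(μ₁−λ) = 1/(56.73−24.0) = 0.03055 hr
W₂ = 1/(μ₂−λ) = 1/(65.32−24.0) = 0.02420 hr
W_total = W₁ + W₂ = 0.03055 + 0.02420 = 0.05475 hr

Final: 0.05475 hr


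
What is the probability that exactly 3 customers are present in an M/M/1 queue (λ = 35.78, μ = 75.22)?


ρ = 35.78/75.22 = 0.4757
P_n = (1−ρ)·ρ^n = (1 − 0.4757)·0.4757^3 = 0.5243·0.107627 = 0.056432

Final: 0.056432


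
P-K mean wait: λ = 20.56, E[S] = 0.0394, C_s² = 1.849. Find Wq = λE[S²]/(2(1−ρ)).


ρ = λ·E[S] = 20.56·0.0394 = 0.8101
E[S²] = E[S]²(1+C_s²) = 0.0394²·(1+1.849) = 0.004423
Wq = λ·E[S²]/(2(1−ρ)) = 20.56·0.004423/(2·0.1899) = 0.23937 hr

Final: 0.23937 hr


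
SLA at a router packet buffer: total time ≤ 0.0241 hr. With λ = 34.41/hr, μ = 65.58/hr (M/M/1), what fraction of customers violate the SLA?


W ~ Exponential(μ−λ) for M/M/1.
μ − λ = 65.58 − 34.41 = 31.1700
P(W > t) = e^{−(μ−λ)t} = e^{−0.7512} = 0.471801

Final: 0.471801


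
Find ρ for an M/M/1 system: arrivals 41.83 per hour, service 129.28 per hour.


ρ = λ/μ = 41.83/129.28 = 0.3236

Final: 0.3236


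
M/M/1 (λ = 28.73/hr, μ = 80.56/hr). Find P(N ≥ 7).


ρ = 28.73/80.56 = 0.3566
P(N ≥ n) = ρ^n = 0.3566^7 = 0.0007337

Final: 0.0007337


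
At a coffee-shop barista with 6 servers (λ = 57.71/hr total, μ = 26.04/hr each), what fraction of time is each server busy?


ρ = λ/(cμ) = 57.71/(6·26.04) = 57.71/156.24 = 0.3694

Final: 0.3694


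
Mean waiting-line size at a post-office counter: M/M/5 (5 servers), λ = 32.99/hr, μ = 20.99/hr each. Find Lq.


a = λ/μ = 1.5717; ρ = a/5 = 0.3143
P₀ = 0.207266
Lq = P₀·a^c·ρ / (c!·(1−ρ)²) = 0.207266·9.59068·0.3143/(120·0.47013)
= 0.01108

Final: 0.01108


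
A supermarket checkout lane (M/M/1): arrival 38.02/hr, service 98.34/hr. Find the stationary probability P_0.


ρ = 38.02/98.34 = 0.3866
P_n = (1−ρ)·ρ^n = (1 − 0.3866)·0.3866^0 = 0.6134·1.000000 = 0.613382

Final: 0.613382


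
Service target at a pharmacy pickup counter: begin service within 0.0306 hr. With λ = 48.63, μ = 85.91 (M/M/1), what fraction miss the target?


ρ = 48.63/85.91 = 0.5661
P(Wq > t) = ρ·e^{−(μ−λ)t} = 0.5661·e^{−1.1408}
= 0.5661·0.319573 = 0.180897

Final: 0.180897


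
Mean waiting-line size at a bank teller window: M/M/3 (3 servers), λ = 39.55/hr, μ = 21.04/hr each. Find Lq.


a = λ/μ = 1.8798; ρ = a/3 = 0.6266
P₀ = 0.131388
Lq = P₀·a^c·ρ / (c!·(1−ρ)²) = 0.131388·6.64205·0.6266/(6·0.13944)
= 0.65358

Final: 0.65358


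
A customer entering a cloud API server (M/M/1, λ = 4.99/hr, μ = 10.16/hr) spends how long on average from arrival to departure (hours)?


W = 1/(μ−λ) = 1/(10.16 − 4.99) = 1/5.17 = 0.1934 hr

Final: 0.1934 hr


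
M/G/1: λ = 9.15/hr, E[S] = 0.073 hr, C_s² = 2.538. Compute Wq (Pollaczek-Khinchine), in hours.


ρ = λ·E[S] = 9.15·0.073 = 0.6679
E[S²] = E[S]²(1+C_s²) = 0.073²·(1+2.538) = 0.018854
Wq = λ·E[S²]/(2(1−ρ)) = 9.15·0.018854/(2·0.3321) = 0.25977 hr

Final: 0.25977 hr


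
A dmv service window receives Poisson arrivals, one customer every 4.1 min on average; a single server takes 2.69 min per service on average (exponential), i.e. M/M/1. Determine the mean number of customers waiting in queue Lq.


λ = 60/4.1 = 14.6341 /hr
μ = 60/2.69 = 22.3048 /hr
ρ = λ/μ = 14.6341/22.3048 = 0.6561
Lq = ρ²/(1−ρ) = 0.4305/0.3439 = 1.2517

Final: 1.2517


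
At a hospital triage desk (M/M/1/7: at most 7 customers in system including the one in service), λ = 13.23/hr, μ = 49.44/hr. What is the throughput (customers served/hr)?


ρ = 0.2676; P_K = (1−ρ)ρ^7/(1−ρ^8) = 0.00007197
λ_eff = λ(1 − P_K) = 13.23·(1 − 0.00007197) = 13.23·0.999928 = 13.2290 /hr

Final: 13.2290 /hr


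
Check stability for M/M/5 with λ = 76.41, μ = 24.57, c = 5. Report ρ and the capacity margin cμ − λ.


Total capacity cμ = 5·24.57 = 122.85/hr
ρ = λ/(cμ) = 76.41/122.85 = 0.6220
Stable ⇔ ρ < 1: YES
Spare capacity = cμ − λ = 122.85 − 76.41 = 46.44/hr

Final: ρ = 0.6220; stable; margin = 46.44/hr


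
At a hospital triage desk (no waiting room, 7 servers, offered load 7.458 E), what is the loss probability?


B(c,a) = (a^c/c!) / Σ_{k=0}^{c} a^k/k!
a^7/7! = 254.639702
Σ terms (k=0..7): 1.00000 + 7.45800 + 27.81088 + 69.13785 + 128.90753 + 192.27847 + 239.00213 + 254.63970 = 920.234562
B = 254.639702/920.234562 = 0.276712

Final: 0.276712


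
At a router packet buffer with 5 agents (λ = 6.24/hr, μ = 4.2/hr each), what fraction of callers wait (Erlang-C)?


a = λ/μ = 1.4857; ρ = a/5 = 0.2971
P₀ = 0.225998 (from M/M/c formula)
C(c,a) = [a^c/(c!(1−ρ))]·P₀ = [7.23897/(120·0.7029)]·0.225998
= 0.08583·0.225998 = 0.019397

Final: 0.019397


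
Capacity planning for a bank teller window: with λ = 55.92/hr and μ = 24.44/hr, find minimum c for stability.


Stability requires cμ > λ ⇔ c > λ/μ.
λ/μ = 55.92/24.44 = 2.2881
Minimum integer c = ⌊2.2881⌋ + 1 = 3
Check: 3·24.44 = 73.32 > 55.92, while 2·24.44 = 48.88 ≤ 55.92

Final: 3 servers


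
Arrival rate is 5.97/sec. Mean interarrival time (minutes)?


Mean interarrival time = 1/λ = 1/5.97 second = 0.16750 second
In minutes: 0.16750 × 0.0166667 = 0.002792 min

Final: 0.002792 min


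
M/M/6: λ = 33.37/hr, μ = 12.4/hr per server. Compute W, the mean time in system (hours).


a = 2.6911; ρ = 0.4485; P₀ = 0.067210
Lq = P₀·a^c·ρ/(c!(1−ρ)²) = 0.05229
Wq = Lq/λ = 0.05229/33.37 = 0.001567 hr
W = Wq + 1/μ = 0.001567 + 0.08065 = 0.08221 hr

Final: 0.08221 hr


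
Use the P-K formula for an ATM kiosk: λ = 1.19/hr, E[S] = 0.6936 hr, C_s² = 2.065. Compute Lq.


ρ = λ·E[S] = 1.19·0.6936 = 0.8254
Lq = ρ²(1+C_s²)/(2(1−ρ)) = 0.6813·(1+2.065)/(2·0.1746)
= 0.6813·3.0650/0.3492 = 5.97900

Final: 5.97900


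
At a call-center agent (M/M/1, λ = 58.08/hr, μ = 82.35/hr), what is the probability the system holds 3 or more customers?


ρ = 58.08/82.35 = 0.7053
P(N ≥ n) = ρ^n = 0.7053^3 = 0.350824

Final: 0.350824


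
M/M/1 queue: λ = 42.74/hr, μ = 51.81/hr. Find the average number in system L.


ρ = λ/μ = 42.74/51.81 = 0.8249
L = ρ/(1−ρ) = 0.8249/(1 − 0.8249) = 0.8249/0.1751 = 4.7122

Final: 4.7122


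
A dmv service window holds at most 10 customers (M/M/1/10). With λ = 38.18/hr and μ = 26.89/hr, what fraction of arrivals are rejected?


ρ = λ/μ = 38.18/26.89 = 1.4199
P_K = (1−ρ)ρ^K/(1−ρ^(K+1)) = (-0.4199·33.300536)/(1 − 47.282055)
= -13.981519/-46.282055 = 0.302094

Final: 0.302094


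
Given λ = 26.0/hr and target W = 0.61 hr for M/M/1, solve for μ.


W = 1/(μ−λ) ⇒ μ − λ = 1/W = 1/0.61 = 1.6393
μ = λ + 1/W = 26.0 + 1.6393 = 27.6393 per hr

Final: 27.6393 /hr


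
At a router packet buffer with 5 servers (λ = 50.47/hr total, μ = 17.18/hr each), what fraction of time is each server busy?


ρ = λ/(cμ) = 50.47/(5·17.18) = 50.47/85.90 = 0.5875

Final: 0.5875


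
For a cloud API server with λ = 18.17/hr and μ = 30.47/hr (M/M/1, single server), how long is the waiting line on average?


ρ = 18.17/30.47 = 0.5963
Lq = ρ²/(1−ρ) = 0.3556/0.4037 = 0.8809

Final: 0.8809


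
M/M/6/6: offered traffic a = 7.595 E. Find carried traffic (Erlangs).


B(6,7.595) = 0.367053 (Erlang-B)
Carried load = a(1 − B) = 7.595·(1 − 0.367053) = 7.595·0.632947 = 4.8072 E

Final: 4.8072 Erlangs


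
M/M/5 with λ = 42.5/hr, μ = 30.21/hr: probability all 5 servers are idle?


a = λ/μ = 42.5/30.21 = 1.4068; ρ = a/c = 0.2814
Σ_{k=0}^{4} a^k/k! (terms k=0..4) = 1.00000 + 1.40682 + 0.98957 + 0.46405 + 0.16321 = 4.02365
Tail: a^5/(5!(1−ρ)) = 5.51050/(120·0.7186) = 0.06390
P₀ = 1/(4.02365 + 0.06390) = 1/4.08755 = 0.244646

Final: 0.244646


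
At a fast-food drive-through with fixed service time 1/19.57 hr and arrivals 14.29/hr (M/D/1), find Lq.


ρ = 14.29/19.57 = 0.7302
M/D/1: Lq = ρ²/(2(1−ρ)) = 0.5332/(2·0.2698) = 0.98812

Final: 0.98812


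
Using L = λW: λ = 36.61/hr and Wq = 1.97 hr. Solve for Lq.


Lq = λWq = 36.61·1.97 = 72.1217

Final: 72.1217


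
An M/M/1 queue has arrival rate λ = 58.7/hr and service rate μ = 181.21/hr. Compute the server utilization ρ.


ρ = λ/μ = 58.7/181.21 = 0.3239

Final: 0.3239


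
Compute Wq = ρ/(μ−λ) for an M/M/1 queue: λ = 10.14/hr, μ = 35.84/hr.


ρ = 10.14/35.84 = 0.2829
Wq = ρ/(μ−λ) = 0.2829/(35.84 − 10.14) = 0.2829/25.70 = 0.01101 hr

Final: 0.01101 hr


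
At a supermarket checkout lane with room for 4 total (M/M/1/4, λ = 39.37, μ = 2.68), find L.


ρ = 39.37/2.68 = 14.6903
L = ρ[1 − (K+1)ρ^K + Kρ^(K+1)] / [(1−ρ)(1−ρ^(K+1))]
Numerator: 14.6903·(1 − 5·46571.742019 + 4·684152.792266) = 36780885.701360
Denominator: (-13.6903)·(-684151.792266) = 9366242.260533
L = 36780885.701360/9366242.260533 = 3.9270

Final: 3.9270


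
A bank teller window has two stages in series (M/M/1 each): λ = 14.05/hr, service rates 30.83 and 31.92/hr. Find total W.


Each node sees arrival rate λ = 14.05/hr (tandem ⇒ throughput preserved).
W₁ = 1/(μ₁−λ) = 1/(30.83−14.05) = 0.05959 hr
W₂ = 1/(μ₂−λ) = 1/(31.92−14.05) = 0.05596 hr
W_total = W₁ + W₂ = 0.05959 + 0.05596 = 0.11555 hr

Final: 0.11555 hr


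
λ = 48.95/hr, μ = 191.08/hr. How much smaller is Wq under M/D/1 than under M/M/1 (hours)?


ρ = 48.95/191.08 = 0.2562
Wq(M/M/1) = ρ/(μ−λ) = 0.2562/142.13 = 0.001802 hr
Wq(M/D/1) = ρ/(2(μ−λ)) = 0.0009012 hr
Savings = 0.001802 − 0.0009012 = 0.0009012 hr

Final: 0.0009012 hr


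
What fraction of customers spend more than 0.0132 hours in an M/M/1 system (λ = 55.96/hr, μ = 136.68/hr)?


W ~ Exponential(μ−λ) for M/M/1.
μ − λ = 136.68 − 55.96 = 80.7200
P(W > t) = e^{−(μ−λ)t} = e^{−1.0655} = 0.344554

Final: 0.344554


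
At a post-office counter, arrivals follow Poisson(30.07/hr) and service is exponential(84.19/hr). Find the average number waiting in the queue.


ρ = 30.07/84.19 = 0.3572
Lq = ρ²/(1−ρ) = 0.1276/0.6428 = 0.1984

Final: 0.1984


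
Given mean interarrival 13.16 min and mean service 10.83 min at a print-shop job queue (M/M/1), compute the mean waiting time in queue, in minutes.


λ = 60/13.16 = 4.5593 /hr
μ = 60/10.83 = 5.5402 /hr
ρ = λ/μ = 4.5593/5.5402 = 0.8229
Wq = ρ/(μ−λ) = 0.8229/(5.5402−4.5593) = 0.83898 hr
In minutes: 0.83898·60 = 50.339 min

Final: 50.339 min


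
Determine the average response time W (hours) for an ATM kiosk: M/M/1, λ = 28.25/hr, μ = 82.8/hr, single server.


W = 1/(μ−λ) = 1/(82.8 − 28.25) = 1/54.55 = 0.01833 hr

Final: 0.01833 hr


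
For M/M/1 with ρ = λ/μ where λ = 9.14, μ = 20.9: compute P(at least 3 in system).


ρ = 9.14/20.9 = 0.4373
P(N ≥ n) = ρ^n = 0.4373^3 = 0.083637

Final: 0.083637


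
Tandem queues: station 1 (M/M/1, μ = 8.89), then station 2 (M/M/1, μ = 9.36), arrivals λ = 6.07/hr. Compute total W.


Each node sees arrival rate λ = 6.07/hr (tandem ⇒ throughput preserved).
W₁ = 1/(μ₁−λ) = 1/(8.89−6.07) = 0.35461 hr
W₂ = 1/(μ₂−λ) = 1/(9.36−6.07) = 0.30395 hr
W_total = W₁ + W₂ = 0.35461 + 0.30395 = 0.65856 hr

Final: 0.65856 hr


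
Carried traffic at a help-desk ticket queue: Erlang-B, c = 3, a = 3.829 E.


B(3,3.829) = 0.434855 (Erlang-B)
Carried load = a(1 − B) = 3.829·(1 − 0.434855) = 3.829·0.565145 = 2.1639 E

Final: 2.1639 Erlangs


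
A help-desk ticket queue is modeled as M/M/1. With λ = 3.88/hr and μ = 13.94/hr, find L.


ρ = λ/μ = 3.88/13.94 = 0.2783
L = ρ/(1−ρ) = 0.2783/(1 − 0.2783) = 0.2783/0.7217 = 0.3857

Final: 0.3857


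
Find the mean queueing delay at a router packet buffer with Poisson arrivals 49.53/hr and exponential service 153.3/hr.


ρ = 49.53/153.3 = 0.3231
Wq = ρ/(μ−λ) = 0.3231/(153.3 − 49.53) = 0.3231/103.77 = 0.003114 hr

Final: 0.003114 hr


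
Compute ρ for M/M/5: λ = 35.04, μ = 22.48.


ρ = λ/(cμ) = 35.04/(5·22.48) = 35.04/112.40 = 0.3117

Final: 0.3117
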